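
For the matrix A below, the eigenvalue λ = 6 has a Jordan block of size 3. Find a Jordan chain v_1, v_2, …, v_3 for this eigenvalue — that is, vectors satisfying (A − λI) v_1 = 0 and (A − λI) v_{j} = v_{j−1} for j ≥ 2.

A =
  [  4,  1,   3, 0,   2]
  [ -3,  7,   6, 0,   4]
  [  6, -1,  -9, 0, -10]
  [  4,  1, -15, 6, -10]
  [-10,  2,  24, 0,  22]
A Jordan chain for λ = 6 of length 3:
v_1 = (-1, -1, 1, -1, -2)ᵀ
v_2 = (-2, -3, 6, 4, -10)ᵀ
v_3 = (1, 0, 0, 0, 0)ᵀ

Let N = A − (6)·I. We want v_3 with N^3 v_3 = 0 but N^2 v_3 ≠ 0; then v_{j-1} := N · v_j for j = 3, …, 2.

Pick v_3 = (1, 0, 0, 0, 0)ᵀ.
Then v_2 = N · v_3 = (-2, -3, 6, 4, -10)ᵀ.
Then v_1 = N · v_2 = (-1, -1, 1, -1, -2)ᵀ.

Sanity check: (A − (6)·I) v_1 = (0, 0, 0, 0, 0)ᵀ = 0. ✓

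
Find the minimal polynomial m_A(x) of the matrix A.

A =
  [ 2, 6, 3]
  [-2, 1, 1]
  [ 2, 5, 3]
x^3 - 6*x^2 + 12*x - 8

The characteristic polynomial is χ_A(x) = (x - 2)^3, so the eigenvalues are known. The minimal polynomial is
  m_A(x) = Π_λ (x − λ)^{k_λ}
where k_λ is the size of the *largest* Jordan block for λ (equivalently, the smallest k with (A − λI)^k v = 0 for every generalised eigenvector v of λ).

  λ = 2: largest Jordan block has size 3, contributing (x − 2)^3

So m_A(x) = (x - 2)^3 = x^3 - 6*x^2 + 12*x - 8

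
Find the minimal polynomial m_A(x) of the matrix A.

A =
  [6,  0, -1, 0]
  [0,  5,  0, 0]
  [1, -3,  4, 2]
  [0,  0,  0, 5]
x^3 - 15*x^2 + 75*x - 125

The characteristic polynomial is χ_A(x) = (x - 5)^4, so the eigenvalues are known. The minimal polynomial is
  m_A(x) = Π_λ (x − λ)^{k_λ}
where k_λ is the size of the *largest* Jordan block for λ (equivalently, the smallest k with (A − λI)^k v = 0 for every generalised eigenvector v of λ).

  λ = 5: largest Jordan block has size 3, contributing (x − 5)^3

So m_A(x) = (x - 5)^3 = x^3 - 15*x^2 + 75*x - 125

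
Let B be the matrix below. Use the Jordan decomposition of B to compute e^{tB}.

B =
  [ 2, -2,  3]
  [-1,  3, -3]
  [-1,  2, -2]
e^{tB} =
  [t*exp(t) + exp(t), -2*t*exp(t), 3*t*exp(t)]
  [-t*exp(t), 2*t*exp(t) + exp(t), -3*t*exp(t)]
  [-t*exp(t), 2*t*exp(t), -3*t*exp(t) + exp(t)]

Strategy: write B = P · J · P⁻¹ where J is a Jordan canonical form, so e^{tB} = P · e^{tJ} · P⁻¹, and e^{tJ} can be computed block-by-block.

B has Jordan form
J =
  [1, 1, 0]
  [0, 1, 0]
  [0, 0, 1]
(up to reordering of blocks).

Per-block formulas:
  For a 2×2 Jordan block J_2(1): exp(t · J_2(1)) = e^(1t)·(I + t·N), where N is the 2×2 nilpotent shift.
  For a 1×1 block at λ = 1: exp(t · [1]) = [e^(1t)].

After assembling e^{tJ} and conjugating by P, we get:

e^{tB} =
  [t*exp(t) + exp(t), -2*t*exp(t), 3*t*exp(t)]
  [-t*exp(t), 2*t*exp(t) + exp(t), -3*t*exp(t)]
  [-t*exp(t), 2*t*exp(t), -3*t*exp(t) + exp(t)]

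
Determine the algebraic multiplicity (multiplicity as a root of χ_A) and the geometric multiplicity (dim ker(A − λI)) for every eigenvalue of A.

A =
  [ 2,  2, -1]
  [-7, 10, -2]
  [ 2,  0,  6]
λ = 6: alg = 3, geom = 1

Step 1 — factor the characteristic polynomial to read off the algebraic multiplicities:
  χ_A(x) = (x - 6)^3

Step 2 — compute geometric multiplicities via the rank-nullity identity g(λ) = n − rank(A − λI):
  rank(A − (6)·I) = 2, so dim ker(A − (6)·I) = n − 2 = 1

Summary:
  λ = 6: algebraic multiplicity = 3, geometric multiplicity = 1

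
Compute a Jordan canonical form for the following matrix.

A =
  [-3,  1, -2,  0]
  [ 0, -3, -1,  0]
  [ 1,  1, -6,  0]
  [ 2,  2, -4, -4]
J_3(-4) ⊕ J_1(-4)

The characteristic polynomial is
  det(x·I − A) = x^4 + 16*x^3 + 96*x^2 + 256*x + 256 = (x + 4)^4

Eigenvalues and multiplicities (the geometric multiplicity of λ is n − rank(A − λI), which equals the number of Jordan blocks for λ):
  λ = -4: algebraic multiplicity = 4, geometric multiplicity = 2

Determining the block sizes for each eigenvalue:
  λ = -4: with am = 4 and gm = 2, the partition is not yet determined (e.g. several partitions of 4 into 2 parts exist). Let N = A − (-4)·I. Computing rank(N^1) = 2, rank(N^2) = 1, rank(N^3) = 0; the number of blocks of size ≥ j is rank(N^{j−1}) − rank(N^j), giving [2, 1, 1]. So we have 1 block(s) of size 3, 1 block(s) of size 1 → block sizes [3, 1]

Assembling the blocks gives a Jordan form
J =
  [-4,  1,  0,  0]
  [ 0, -4,  1,  0]
  [ 0,  0, -4,  0]
  [ 0,  0,  0, -4]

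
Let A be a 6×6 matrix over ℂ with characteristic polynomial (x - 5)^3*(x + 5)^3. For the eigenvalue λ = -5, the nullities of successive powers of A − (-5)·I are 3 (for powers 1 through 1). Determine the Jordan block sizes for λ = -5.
Block sizes for λ = -5: [1, 1, 1]

From the dimensions of kernels of powers, the number of Jordan blocks of size at least j is d_j − d_{j−1} where d_j = dim ker(N^j) (with d_0 = 0). Computing the differences gives [3].
The number of blocks of size exactly k is (#blocks of size ≥ k) − (#blocks of size ≥ k + 1), so the partition is: 3 block(s) of size 1.
In nonincreasing order the block sizes are [1, 1, 1].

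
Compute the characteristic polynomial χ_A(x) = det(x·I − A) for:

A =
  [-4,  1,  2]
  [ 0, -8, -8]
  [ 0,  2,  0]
x^3 + 12*x^2 + 48*x + 64

Expanding det(x·I − A) (e.g. by cofactor expansion or by noting that A is similar to its Jordan form J, which has the same characteristic polynomial as A) gives
  χ_A(x) = x^3 + 12*x^2 + 48*x + 64
which factors as (x + 4)^3. The eigenvalues (with algebraic multiplicities) are λ = -4 with multiplicity 3.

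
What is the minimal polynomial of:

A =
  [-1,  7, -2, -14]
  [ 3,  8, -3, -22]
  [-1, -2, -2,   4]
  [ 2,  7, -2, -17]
x^3 + 9*x^2 + 27*x + 27

The characteristic polynomial is χ_A(x) = (x + 3)^4, so the eigenvalues are known. The minimal polynomial is
  m_A(x) = Π_λ (x − λ)^{k_λ}
where k_λ is the size of the *largest* Jordan block for λ (equivalently, the smallest k with (A − λI)^k v = 0 for every generalised eigenvector v of λ).

  λ = -3: largest Jordan block has size 3, contributing (x + 3)^3

So m_A(x) = (x + 3)^3 = x^3 + 9*x^2 + 27*x + 27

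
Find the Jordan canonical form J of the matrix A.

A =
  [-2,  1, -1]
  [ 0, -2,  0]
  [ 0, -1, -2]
J_3(-2)

The characteristic polynomial is
  det(x·I − A) = x^3 + 6*x^2 + 12*x + 8 = (x + 2)^3

Eigenvalues and multiplicities (the geometric multiplicity of λ is n − rank(A − λI), which equals the number of Jordan blocks for λ):
  λ = -2: algebraic multiplicity = 3, geometric multiplicity = 1

Determining the block sizes for each eigenvalue:
  λ = -2: one block (gm = 1), so the single block has size am = 3 → block sizes [3]

Assembling the blocks gives a Jordan form
J =
  [-2,  1,  0]
  [ 0, -2,  1]
  [ 0,  0, -2]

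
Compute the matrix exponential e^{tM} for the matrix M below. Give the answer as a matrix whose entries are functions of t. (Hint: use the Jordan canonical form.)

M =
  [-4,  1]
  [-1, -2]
e^{tM} =
  [-t*exp(-3*t) + exp(-3*t), t*exp(-3*t)]
  [-t*exp(-3*t), t*exp(-3*t) + exp(-3*t)]

Strategy: write M = P · J · P⁻¹ where J is a Jordan canonical form, so e^{tM} = P · e^{tJ} · P⁻¹, and e^{tJ} can be computed block-by-block.

M has Jordan form
J =
  [-3,  1]
  [ 0, -3]
(up to reordering of blocks).

Per-block formulas:
  For a 2×2 Jordan block J_2(-3): exp(t · J_2(-3)) = e^(-3t)·(I + t·N), where N is the 2×2 nilpotent shift.

After assembling e^{tJ} and conjugating by P, we get:

e^{tM} =
  [-t*exp(-3*t) + exp(-3*t), t*exp(-3*t)]
  [-t*exp(-3*t), t*exp(-3*t) + exp(-3*t)]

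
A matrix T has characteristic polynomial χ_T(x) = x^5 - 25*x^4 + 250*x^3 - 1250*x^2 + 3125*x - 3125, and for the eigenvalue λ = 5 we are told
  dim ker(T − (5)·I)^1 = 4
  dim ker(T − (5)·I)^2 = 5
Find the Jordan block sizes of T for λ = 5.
Block sizes for λ = 5: [2, 1, 1, 1]

From the dimensions of kernels of powers, the number of Jordan blocks of size at least j is d_j − d_{j−1} where d_j = dim ker(N^j) (with d_0 = 0). Computing the differences gives [4, 1].
The number of blocks of size exactly k is (#blocks of size ≥ k) − (#blocks of size ≥ k + 1), so the partition is: 3 block(s) of size 1, 1 block(s) of size 2.
In nonincreasing order the block sizes are [2, 1, 1, 1].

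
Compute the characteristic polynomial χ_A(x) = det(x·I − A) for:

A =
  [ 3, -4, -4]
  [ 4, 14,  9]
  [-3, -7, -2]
x^3 - 15*x^2 + 75*x - 125

Expanding det(x·I − A) (e.g. by cofactor expansion or by noting that A is similar to its Jordan form J, which has the same characteristic polynomial as A) gives
  χ_A(x) = x^3 - 15*x^2 + 75*x - 125
which factors as (x - 5)^3. The eigenvalues (with algebraic multiplicities) are λ = 5 with multiplicity 3.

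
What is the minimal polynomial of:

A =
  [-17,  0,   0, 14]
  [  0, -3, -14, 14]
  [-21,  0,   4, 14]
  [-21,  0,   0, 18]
x^2 - x - 12

The characteristic polynomial is χ_A(x) = (x - 4)^2*(x + 3)^2, so the eigenvalues are known. The minimal polynomial is
  m_A(x) = Π_λ (x − λ)^{k_λ}
where k_λ is the size of the *largest* Jordan block for λ (equivalently, the smallest k with (A − λI)^k v = 0 for every generalised eigenvector v of λ).

  λ = -3: largest Jordan block has size 1, contributing (x + 3)
  λ = 4: largest Jordan block has size 1, contributing (x − 4)

So m_A(x) = (x - 4)*(x + 3) = x^2 - x - 12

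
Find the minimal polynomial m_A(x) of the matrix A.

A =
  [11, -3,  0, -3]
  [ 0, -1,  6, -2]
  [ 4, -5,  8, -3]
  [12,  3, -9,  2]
x^3 - 15*x^2 + 75*x - 125

The characteristic polynomial is χ_A(x) = (x - 5)^4, so the eigenvalues are known. The minimal polynomial is
  m_A(x) = Π_λ (x − λ)^{k_λ}
where k_λ is the size of the *largest* Jordan block for λ (equivalently, the smallest k with (A − λI)^k v = 0 for every generalised eigenvector v of λ).

  λ = 5: largest Jordan block has size 3, contributing (x − 5)^3

So m_A(x) = (x - 5)^3 = x^3 - 15*x^2 + 75*x - 125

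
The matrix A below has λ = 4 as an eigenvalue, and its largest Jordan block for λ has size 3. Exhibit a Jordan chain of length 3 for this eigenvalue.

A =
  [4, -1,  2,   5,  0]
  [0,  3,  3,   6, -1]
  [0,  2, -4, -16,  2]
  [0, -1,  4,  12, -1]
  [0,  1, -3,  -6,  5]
A Jordan chain for λ = 4 of length 3:
v_1 = (1, 0, 0, 0, 0)ᵀ
v_2 = (2, 3, -8, 4, -3)ᵀ
v_3 = (0, 0, 1, 0, 0)ᵀ

Let N = A − (4)·I. We want v_3 with N^3 v_3 = 0 but N^2 v_3 ≠ 0; then v_{j-1} := N · v_j for j = 3, …, 2.

Pick v_3 = (0, 0, 1, 0, 0)ᵀ.
Then v_2 = N · v_3 = (2, 3, -8, 4, -3)ᵀ.
Then v_1 = N · v_2 = (1, 0, 0, 0, 0)ᵀ.

Sanity check: (A − (4)·I) v_1 = (0, 0, 0, 0, 0)ᵀ = 0. ✓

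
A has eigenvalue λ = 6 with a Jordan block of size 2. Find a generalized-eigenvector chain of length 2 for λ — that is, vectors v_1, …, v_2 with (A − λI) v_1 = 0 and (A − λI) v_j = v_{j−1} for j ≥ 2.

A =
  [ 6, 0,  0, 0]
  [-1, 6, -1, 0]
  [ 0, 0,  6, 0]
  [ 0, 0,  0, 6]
A Jordan chain for λ = 6 of length 2:
v_1 = (0, -1, 0, 0)ᵀ
v_2 = (1, 0, 0, 0)ᵀ

Let N = A − (6)·I. We want v_2 with N^2 v_2 = 0 but N^1 v_2 ≠ 0; then v_{j-1} := N · v_j for j = 2, …, 2.

Pick v_2 = (1, 0, 0, 0)ᵀ.
Then v_1 = N · v_2 = (0, -1, 0, 0)ᵀ.

Sanity check: (A − (6)·I) v_1 = (0, 0, 0, 0)ᵀ = 0. ✓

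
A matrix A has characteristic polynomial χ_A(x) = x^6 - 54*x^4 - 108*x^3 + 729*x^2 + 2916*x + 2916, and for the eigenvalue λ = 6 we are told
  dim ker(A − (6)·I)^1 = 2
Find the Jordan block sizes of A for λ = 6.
Block sizes for λ = 6: [1, 1]

From the dimensions of kernels of powers, the number of Jordan blocks of size at least j is d_j − d_{j−1} where d_j = dim ker(N^j) (with d_0 = 0). Computing the differences gives [2].
The number of blocks of size exactly k is (#blocks of size ≥ k) − (#blocks of size ≥ k + 1), so the partition is: 2 block(s) of size 1.
In nonincreasing order the block sizes are [1, 1].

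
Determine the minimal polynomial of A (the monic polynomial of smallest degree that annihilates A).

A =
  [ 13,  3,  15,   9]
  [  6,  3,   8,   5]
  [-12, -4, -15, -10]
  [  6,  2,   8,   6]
x^3 - 6*x^2 + 9*x - 4

The characteristic polynomial is χ_A(x) = (x - 4)*(x - 1)^3, so the eigenvalues are known. The minimal polynomial is
  m_A(x) = Π_λ (x − λ)^{k_λ}
where k_λ is the size of the *largest* Jordan block for λ (equivalently, the smallest k with (A − λI)^k v = 0 for every generalised eigenvector v of λ).

  λ = 1: largest Jordan block has size 2, contributing (x − 1)^2
  λ = 4: largest Jordan block has size 1, contributing (x − 4)

So m_A(x) = (x - 4)*(x - 1)^2 = x^3 - 6*x^2 + 9*x - 4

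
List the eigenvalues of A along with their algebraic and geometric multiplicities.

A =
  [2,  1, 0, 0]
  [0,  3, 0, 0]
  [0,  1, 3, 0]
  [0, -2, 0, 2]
λ = 2: alg = 2, geom = 2; λ = 3: alg = 2, geom = 1

Step 1 — factor the characteristic polynomial to read off the algebraic multiplicities:
  χ_A(x) = (x - 3)^2*(x - 2)^2

Step 2 — compute geometric multiplicities via the rank-nullity identity g(λ) = n − rank(A − λI):
  rank(A − (2)·I) = 2, so dim ker(A − (2)·I) = n − 2 = 2
  rank(A − (3)·I) = 3, so dim ker(A − (3)·I) = n − 3 = 1

Summary:
  λ = 2: algebraic multiplicity = 2, geometric multiplicity = 2
  λ = 3: algebraic multiplicity = 2, geometric multiplicity = 1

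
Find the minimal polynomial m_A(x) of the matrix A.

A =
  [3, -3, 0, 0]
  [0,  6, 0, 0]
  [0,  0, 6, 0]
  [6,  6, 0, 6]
x^2 - 9*x + 18

The characteristic polynomial is χ_A(x) = (x - 6)^3*(x - 3), so the eigenvalues are known. The minimal polynomial is
  m_A(x) = Π_λ (x − λ)^{k_λ}
where k_λ is the size of the *largest* Jordan block for λ (equivalently, the smallest k with (A − λI)^k v = 0 for every generalised eigenvector v of λ).

  λ = 3: largest Jordan block has size 1, contributing (x − 3)
  λ = 6: largest Jordan block has size 1, contributing (x − 6)

So m_A(x) = (x - 6)*(x - 3) = x^2 - 9*x + 18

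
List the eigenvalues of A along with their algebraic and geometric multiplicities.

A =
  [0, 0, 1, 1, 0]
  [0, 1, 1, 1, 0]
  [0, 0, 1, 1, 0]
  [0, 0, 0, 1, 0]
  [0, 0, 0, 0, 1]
λ = 0: alg = 1, geom = 1; λ = 1: alg = 4, geom = 2

Step 1 — factor the characteristic polynomial to read off the algebraic multiplicities:
  χ_A(x) = x*(x - 1)^4

Step 2 — compute geometric multiplicities via the rank-nullity identity g(λ) = n − rank(A − λI):
  rank(A − (0)·I) = 4, so dim ker(A − (0)·I) = n − 4 = 1
  rank(A − (1)·I) = 3, so dim ker(A − (1)·I) = n − 3 = 2

Summary:
  λ = 0: algebraic multiplicity = 1, geometric multiplicity = 1
  λ = 1: algebraic multiplicity = 4, geometric multiplicity = 2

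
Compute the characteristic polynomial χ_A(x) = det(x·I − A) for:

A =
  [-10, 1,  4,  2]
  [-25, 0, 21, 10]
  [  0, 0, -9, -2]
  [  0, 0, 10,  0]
x^4 + 19*x^3 + 135*x^2 + 425*x + 500

Expanding det(x·I − A) (e.g. by cofactor expansion or by noting that A is similar to its Jordan form J, which has the same characteristic polynomial as A) gives
  χ_A(x) = x^4 + 19*x^3 + 135*x^2 + 425*x + 500
which factors as (x + 4)*(x + 5)^3. The eigenvalues (with algebraic multiplicities) are λ = -5 with multiplicity 3, λ = -4 with multiplicity 1.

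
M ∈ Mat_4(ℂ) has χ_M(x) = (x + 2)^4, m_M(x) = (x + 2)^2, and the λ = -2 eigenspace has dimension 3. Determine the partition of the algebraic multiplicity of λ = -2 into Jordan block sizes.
Block sizes for λ = -2: [2, 1, 1]

Step 1 — from the characteristic polynomial, algebraic multiplicity of λ = -2 is 4. From dim ker(M − (-2)·I) = 3, there are exactly 3 Jordan blocks for λ = -2.
Step 2 — from the minimal polynomial, the factor (x + 2)^2 tells us the largest block for λ = -2 has size 2.
Step 3 — with total size 4, 3 blocks, and largest block 2, the block sizes (in nonincreasing order) are [2, 1, 1].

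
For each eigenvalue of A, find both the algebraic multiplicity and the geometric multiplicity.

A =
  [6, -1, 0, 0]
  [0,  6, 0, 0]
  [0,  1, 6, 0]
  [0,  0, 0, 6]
λ = 6: alg = 4, geom = 3

Step 1 — factor the characteristic polynomial to read off the algebraic multiplicities:
  χ_A(x) = (x - 6)^4

Step 2 — compute geometric multiplicities via the rank-nullity identity g(λ) = n − rank(A − λI):
  rank(A − (6)·I) = 1, so dim ker(A − (6)·I) = n − 1 = 3

Summary:
  λ = 6: algebraic multiplicity = 4, geometric multiplicity = 3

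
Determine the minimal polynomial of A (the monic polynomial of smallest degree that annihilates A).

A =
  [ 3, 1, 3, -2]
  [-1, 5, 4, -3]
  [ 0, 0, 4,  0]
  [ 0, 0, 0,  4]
x^3 - 12*x^2 + 48*x - 64

The characteristic polynomial is χ_A(x) = (x - 4)^4, so the eigenvalues are known. The minimal polynomial is
  m_A(x) = Π_λ (x − λ)^{k_λ}
where k_λ is the size of the *largest* Jordan block for λ (equivalently, the smallest k with (A − λI)^k v = 0 for every generalised eigenvector v of λ).

  λ = 4: largest Jordan block has size 3, contributing (x − 4)^3

So m_A(x) = (x - 4)^3 = x^3 - 12*x^2 + 48*x - 64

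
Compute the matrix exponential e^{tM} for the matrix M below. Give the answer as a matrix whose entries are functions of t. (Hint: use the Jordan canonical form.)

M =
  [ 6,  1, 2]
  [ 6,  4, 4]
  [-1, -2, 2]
e^{tM} =
  [4*t^2*exp(4*t) + 2*t*exp(4*t) + exp(4*t), -t^2*exp(4*t) + t*exp(4*t), 2*t^2*exp(4*t) + 2*t*exp(4*t)]
  [4*t^2*exp(4*t) + 6*t*exp(4*t), -t^2*exp(4*t) + exp(4*t), 2*t^2*exp(4*t) + 4*t*exp(4*t)]
  [-6*t^2*exp(4*t) - t*exp(4*t), 3*t^2*exp(4*t)/2 - 2*t*exp(4*t), -3*t^2*exp(4*t) - 2*t*exp(4*t) + exp(4*t)]

Strategy: write M = P · J · P⁻¹ where J is a Jordan canonical form, so e^{tM} = P · e^{tJ} · P⁻¹, and e^{tJ} can be computed block-by-block.

M has Jordan form
J =
  [4, 1, 0]
  [0, 4, 1]
  [0, 0, 4]
(up to reordering of blocks).

Per-block formulas:
  For a 3×3 Jordan block J_3(4): exp(t · J_3(4)) = e^(4t)·(I + t·N + (t^2/2)·N^2), where N is the 3×3 nilpotent shift.

After assembling e^{tJ} and conjugating by P, we get:

e^{tM} =
  [4*t^2*exp(4*t) + 2*t*exp(4*t) + exp(4*t), -t^2*exp(4*t) + t*exp(4*t), 2*t^2*exp(4*t) + 2*t*exp(4*t)]
  [4*t^2*exp(4*t) + 6*t*exp(4*t), -t^2*exp(4*t) + exp(4*t), 2*t^2*exp(4*t) + 4*t*exp(4*t)]
  [-6*t^2*exp(4*t) - t*exp(4*t), 3*t^2*exp(4*t)/2 - 2*t*exp(4*t), -3*t^2*exp(4*t) - 2*t*exp(4*t) + exp(4*t)]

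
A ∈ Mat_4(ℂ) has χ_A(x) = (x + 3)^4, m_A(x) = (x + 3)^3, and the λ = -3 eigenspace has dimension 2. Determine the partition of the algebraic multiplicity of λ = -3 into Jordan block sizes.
Block sizes for λ = -3: [3, 1]

Step 1 — from the characteristic polynomial, algebraic multiplicity of λ = -3 is 4. From dim ker(A − (-3)·I) = 2, there are exactly 2 Jordan blocks for λ = -3.
Step 2 — from the minimal polynomial, the factor (x + 3)^3 tells us the largest block for λ = -3 has size 3.
Step 3 — with total size 4, 2 blocks, and largest block 3, the block sizes (in nonincreasing order) are [3, 1].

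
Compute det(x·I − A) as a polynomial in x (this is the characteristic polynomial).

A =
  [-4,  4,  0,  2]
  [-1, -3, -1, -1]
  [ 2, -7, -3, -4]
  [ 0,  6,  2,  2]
x^4 + 8*x^3 + 24*x^2 + 32*x + 16

Expanding det(x·I − A) (e.g. by cofactor expansion or by noting that A is similar to its Jordan form J, which has the same characteristic polynomial as A) gives
  χ_A(x) = x^4 + 8*x^3 + 24*x^2 + 32*x + 16
which factors as (x + 2)^4. The eigenvalues (with algebraic multiplicities) are λ = -2 with multiplicity 4.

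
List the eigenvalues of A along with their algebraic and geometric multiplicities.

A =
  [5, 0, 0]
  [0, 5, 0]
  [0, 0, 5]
λ = 5: alg = 3, geom = 3

Step 1 — factor the characteristic polynomial to read off the algebraic multiplicities:
  χ_A(x) = (x - 5)^3

Step 2 — compute geometric multiplicities via the rank-nullity identity g(λ) = n − rank(A − λI):
  rank(A − (5)·I) = 0, so dim ker(A − (5)·I) = n − 0 = 3

Summary:
  λ = 5: algebraic multiplicity = 3, geometric multiplicity = 3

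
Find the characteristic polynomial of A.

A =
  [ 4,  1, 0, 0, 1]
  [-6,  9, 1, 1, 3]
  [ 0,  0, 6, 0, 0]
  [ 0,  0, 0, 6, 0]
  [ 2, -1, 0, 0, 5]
x^5 - 30*x^4 + 360*x^3 - 2160*x^2 + 6480*x - 7776

Expanding det(x·I − A) (e.g. by cofactor expansion or by noting that A is similar to its Jordan form J, which has the same characteristic polynomial as A) gives
  χ_A(x) = x^5 - 30*x^4 + 360*x^3 - 2160*x^2 + 6480*x - 7776
which factors as (x - 6)^5. The eigenvalues (with algebraic multiplicities) are λ = 6 with multiplicity 5.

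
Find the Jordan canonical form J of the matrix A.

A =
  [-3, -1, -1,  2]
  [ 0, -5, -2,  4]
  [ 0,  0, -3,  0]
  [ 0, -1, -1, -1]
J_2(-3) ⊕ J_1(-3) ⊕ J_1(-3)

The characteristic polynomial is
  det(x·I − A) = x^4 + 12*x^3 + 54*x^2 + 108*x + 81 = (x + 3)^4

Eigenvalues and multiplicities (the geometric multiplicity of λ is n − rank(A − λI), which equals the number of Jordan blocks for λ):
  λ = -3: algebraic multiplicity = 4, geometric multiplicity = 3

Determining the block sizes for each eigenvalue:
  λ = -3: 3 blocks summing to 4 forces exactly one block of size 2 and the rest size 1 → block sizes [2, 1, 1]

Assembling the blocks gives a Jordan form
J =
  [-3,  1,  0,  0]
  [ 0, -3,  0,  0]
  [ 0,  0, -3,  0]
  [ 0,  0,  0, -3]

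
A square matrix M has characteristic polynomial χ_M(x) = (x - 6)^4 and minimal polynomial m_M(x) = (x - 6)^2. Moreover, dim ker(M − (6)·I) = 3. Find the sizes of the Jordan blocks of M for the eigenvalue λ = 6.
Block sizes for λ = 6: [2, 1, 1]

Step 1 — from the characteristic polynomial, algebraic multiplicity of λ = 6 is 4. From dim ker(M − (6)·I) = 3, there are exactly 3 Jordan blocks for λ = 6.
Step 2 — from the minimal polynomial, the factor (x − 6)^2 tells us the largest block for λ = 6 has size 2.
Step 3 — with total size 4, 3 blocks, and largest block 2, the block sizes (in nonincreasing order) are [2, 1, 1].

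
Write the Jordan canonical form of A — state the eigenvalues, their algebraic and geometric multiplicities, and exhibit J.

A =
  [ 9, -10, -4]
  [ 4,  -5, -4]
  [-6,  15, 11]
J_2(5) ⊕ J_1(5)

The characteristic polynomial is
  det(x·I − A) = x^3 - 15*x^2 + 75*x - 125 = (x - 5)^3

Eigenvalues and multiplicities (the geometric multiplicity of λ is n − rank(A − λI), which equals the number of Jordan blocks for λ):
  λ = 5: algebraic multiplicity = 3, geometric multiplicity = 2

Determining the block sizes for each eigenvalue:
  λ = 5: 2 blocks summing to 3 forces exactly one block of size 2 and the rest size 1 → block sizes [2, 1]

Assembling the blocks gives a Jordan form
J =
  [5, 1, 0]
  [0, 5, 0]
  [0, 0, 5]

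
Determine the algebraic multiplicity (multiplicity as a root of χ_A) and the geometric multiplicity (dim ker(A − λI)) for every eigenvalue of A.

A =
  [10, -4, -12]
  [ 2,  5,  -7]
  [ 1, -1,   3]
λ = 6: alg = 3, geom = 1

Step 1 — factor the characteristic polynomial to read off the algebraic multiplicities:
  χ_A(x) = (x - 6)^3

Step 2 — compute geometric multiplicities via the rank-nullity identity g(λ) = n − rank(A − λI):
  rank(A − (6)·I) = 2, so dim ker(A − (6)·I) = n − 2 = 1

Summary:
  λ = 6: algebraic multiplicity = 3, geometric multiplicity = 1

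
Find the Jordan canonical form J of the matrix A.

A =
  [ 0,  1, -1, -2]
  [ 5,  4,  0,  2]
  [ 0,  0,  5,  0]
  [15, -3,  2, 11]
J_3(5) ⊕ J_1(5)

The characteristic polynomial is
  det(x·I − A) = x^4 - 20*x^3 + 150*x^2 - 500*x + 625 = (x - 5)^4

Eigenvalues and multiplicities (the geometric multiplicity of λ is n − rank(A − λI), which equals the number of Jordan blocks for λ):
  λ = 5: algebraic multiplicity = 4, geometric multiplicity = 2

Determining the block sizes for each eigenvalue:
  λ = 5: with am = 4 and gm = 2, the partition is not yet determined (e.g. several partitions of 4 into 2 parts exist). Let N = A − (5)·I. Computing rank(N^1) = 2, rank(N^2) = 1, rank(N^3) = 0; the number of blocks of size ≥ j is rank(N^{j−1}) − rank(N^j), giving [2, 1, 1]. So we have 1 block(s) of size 3, 1 block(s) of size 1 → block sizes [3, 1]

Assembling the blocks gives a Jordan form
J =
  [5, 1, 0, 0]
  [0, 5, 1, 0]
  [0, 0, 5, 0]
  [0, 0, 0, 5]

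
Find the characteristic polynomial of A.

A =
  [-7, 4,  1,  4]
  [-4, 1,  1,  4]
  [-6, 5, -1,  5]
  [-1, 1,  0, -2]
x^4 + 9*x^3 + 30*x^2 + 44*x + 24

Expanding det(x·I − A) (e.g. by cofactor expansion or by noting that A is similar to its Jordan form J, which has the same characteristic polynomial as A) gives
  χ_A(x) = x^4 + 9*x^3 + 30*x^2 + 44*x + 24
which factors as (x + 2)^3*(x + 3). The eigenvalues (with algebraic multiplicities) are λ = -3 with multiplicity 1, λ = -2 with multiplicity 3.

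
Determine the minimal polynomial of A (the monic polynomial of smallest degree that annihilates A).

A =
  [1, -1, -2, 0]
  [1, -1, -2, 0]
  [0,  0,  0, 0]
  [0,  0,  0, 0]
x^2

The characteristic polynomial is χ_A(x) = x^4, so the eigenvalues are known. The minimal polynomial is
  m_A(x) = Π_λ (x − λ)^{k_λ}
where k_λ is the size of the *largest* Jordan block for λ (equivalently, the smallest k with (A − λI)^k v = 0 for every generalised eigenvector v of λ).

  λ = 0: largest Jordan block has size 2, contributing (x − 0)^2

So m_A(x) = x^2 = x^2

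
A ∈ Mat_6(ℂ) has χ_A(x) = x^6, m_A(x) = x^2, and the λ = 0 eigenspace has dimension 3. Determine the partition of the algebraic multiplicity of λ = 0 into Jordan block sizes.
Block sizes for λ = 0: [2, 2, 2]

Step 1 — from the characteristic polynomial, algebraic multiplicity of λ = 0 is 6. From dim ker(A − (0)·I) = 3, there are exactly 3 Jordan blocks for λ = 0.
Step 2 — from the minimal polynomial, the factor (x − 0)^2 tells us the largest block for λ = 0 has size 2.
Step 3 — with total size 6, 3 blocks, and largest block 2, the block sizes (in nonincreasing order) are [2, 2, 2].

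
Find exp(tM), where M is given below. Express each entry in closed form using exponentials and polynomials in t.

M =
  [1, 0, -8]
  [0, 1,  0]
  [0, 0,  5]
e^{tM} =
  [exp(t), 0, -2*exp(5*t) + 2*exp(t)]
  [0, exp(t), 0]
  [0, 0, exp(5*t)]

Strategy: write M = P · J · P⁻¹ where J is a Jordan canonical form, so e^{tM} = P · e^{tJ} · P⁻¹, and e^{tJ} can be computed block-by-block.

M has Jordan form
J =
  [1, 0, 0]
  [0, 1, 0]
  [0, 0, 5]
(up to reordering of blocks).

Per-block formulas:
  For a 1×1 block at λ = 5: exp(t · [5]) = [e^(5t)].
  For a 1×1 block at λ = 1: exp(t · [1]) = [e^(1t)].

After assembling e^{tJ} and conjugating by P, we get:

e^{tM} =
  [exp(t), 0, -2*exp(5*t) + 2*exp(t)]
  [0, exp(t), 0]
  [0, 0, exp(5*t)]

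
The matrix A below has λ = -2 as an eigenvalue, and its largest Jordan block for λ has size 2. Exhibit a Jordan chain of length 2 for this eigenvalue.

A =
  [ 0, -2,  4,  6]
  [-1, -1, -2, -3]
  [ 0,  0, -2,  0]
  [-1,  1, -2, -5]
A Jordan chain for λ = -2 of length 2:
v_1 = (2, -1, 0, -1)ᵀ
v_2 = (1, 0, 0, 0)ᵀ

Let N = A − (-2)·I. We want v_2 with N^2 v_2 = 0 but N^1 v_2 ≠ 0; then v_{j-1} := N · v_j for j = 2, …, 2.

Pick v_2 = (1, 0, 0, 0)ᵀ.
Then v_1 = N · v_2 = (2, -1, 0, -1)ᵀ.

Sanity check: (A − (-2)·I) v_1 = (0, 0, 0, 0)ᵀ = 0. ✓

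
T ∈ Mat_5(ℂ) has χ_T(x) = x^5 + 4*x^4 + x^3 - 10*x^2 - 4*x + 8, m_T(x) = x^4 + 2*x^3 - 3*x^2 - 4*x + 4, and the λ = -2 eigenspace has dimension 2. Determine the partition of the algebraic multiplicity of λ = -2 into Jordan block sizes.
Block sizes for λ = -2: [2, 1]

Step 1 — from the characteristic polynomial, algebraic multiplicity of λ = -2 is 3. From dim ker(T − (-2)·I) = 2, there are exactly 2 Jordan blocks for λ = -2.
Step 2 — from the minimal polynomial, the factor (x + 2)^2 tells us the largest block for λ = -2 has size 2.
Step 3 — with total size 3, 2 blocks, and largest block 2, the block sizes (in nonincreasing order) are [2, 1].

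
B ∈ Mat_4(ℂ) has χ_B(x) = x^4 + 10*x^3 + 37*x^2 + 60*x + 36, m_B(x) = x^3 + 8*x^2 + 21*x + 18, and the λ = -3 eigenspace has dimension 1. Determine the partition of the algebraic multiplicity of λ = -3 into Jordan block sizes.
Block sizes for λ = -3: [2]

Step 1 — from the characteristic polynomial, algebraic multiplicity of λ = -3 is 2. From dim ker(B − (-3)·I) = 1, there are exactly 1 Jordan blocks for λ = -3.
Step 2 — from the minimal polynomial, the factor (x + 3)^2 tells us the largest block for λ = -3 has size 2.
Step 3 — with total size 2, 1 blocks, and largest block 2, the block sizes (in nonincreasing order) are [2].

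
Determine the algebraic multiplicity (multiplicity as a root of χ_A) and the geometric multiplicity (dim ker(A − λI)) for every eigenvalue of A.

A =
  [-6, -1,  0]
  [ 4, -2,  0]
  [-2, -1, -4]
λ = -4: alg = 3, geom = 2

Step 1 — factor the characteristic polynomial to read off the algebraic multiplicities:
  χ_A(x) = (x + 4)^3

Step 2 — compute geometric multiplicities via the rank-nullity identity g(λ) = n − rank(A − λI):
  rank(A − (-4)·I) = 1, so dim ker(A − (-4)·I) = n − 1 = 2

Summary:
  λ = -4: algebraic multiplicity = 3, geometric multiplicity = 2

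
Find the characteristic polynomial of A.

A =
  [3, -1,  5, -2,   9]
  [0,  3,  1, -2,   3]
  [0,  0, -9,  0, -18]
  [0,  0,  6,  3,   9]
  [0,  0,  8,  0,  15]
x^5 - 15*x^4 + 90*x^3 - 270*x^2 + 405*x - 243

Expanding det(x·I − A) (e.g. by cofactor expansion or by noting that A is similar to its Jordan form J, which has the same characteristic polynomial as A) gives
  χ_A(x) = x^5 - 15*x^4 + 90*x^3 - 270*x^2 + 405*x - 243
which factors as (x - 3)^5. The eigenvalues (with algebraic multiplicities) are λ = 3 with multiplicity 5.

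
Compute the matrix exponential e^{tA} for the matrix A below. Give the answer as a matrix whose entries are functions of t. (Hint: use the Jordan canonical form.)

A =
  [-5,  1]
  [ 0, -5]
e^{tA} =
  [exp(-5*t), t*exp(-5*t)]
  [0, exp(-5*t)]

Strategy: write A = P · J · P⁻¹ where J is a Jordan canonical form, so e^{tA} = P · e^{tJ} · P⁻¹, and e^{tJ} can be computed block-by-block.

A has Jordan form
J =
  [-5,  1]
  [ 0, -5]
(up to reordering of blocks).

Per-block formulas:
  For a 2×2 Jordan block J_2(-5): exp(t · J_2(-5)) = e^(-5t)·(I + t·N), where N is the 2×2 nilpotent shift.

After assembling e^{tJ} and conjugating by P, we get:

e^{tA} =
  [exp(-5*t), t*exp(-5*t)]
  [0, exp(-5*t)]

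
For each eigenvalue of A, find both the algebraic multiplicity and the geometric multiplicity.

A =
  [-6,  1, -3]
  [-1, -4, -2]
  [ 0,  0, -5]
λ = -5: alg = 3, geom = 1

Step 1 — factor the characteristic polynomial to read off the algebraic multiplicities:
  χ_A(x) = (x + 5)^3

Step 2 — compute geometric multiplicities via the rank-nullity identity g(λ) = n − rank(A − λI):
  rank(A − (-5)·I) = 2, so dim ker(A − (-5)·I) = n − 2 = 1

Summary:
  λ = -5: algebraic multiplicity = 3, geometric multiplicity = 1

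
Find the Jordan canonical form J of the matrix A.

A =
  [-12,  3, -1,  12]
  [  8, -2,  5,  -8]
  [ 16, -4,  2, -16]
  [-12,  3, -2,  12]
J_3(0) ⊕ J_1(0)

The characteristic polynomial is
  det(x·I − A) = x^4

Eigenvalues and multiplicities (the geometric multiplicity of λ is n − rank(A − λI), which equals the number of Jordan blocks for λ):
  λ = 0: algebraic multiplicity = 4, geometric multiplicity = 2

Determining the block sizes for each eigenvalue:
  λ = 0: with am = 4 and gm = 2, the partition is not yet determined (e.g. several partitions of 4 into 2 parts exist). Let N = A − (0)·I. Computing rank(N^1) = 2, rank(N^2) = 1, rank(N^3) = 0; the number of blocks of size ≥ j is rank(N^{j−1}) − rank(N^j), giving [2, 1, 1]. So we have 1 block(s) of size 3, 1 block(s) of size 1 → block sizes [3, 1]

Assembling the blocks gives a Jordan form
J =
  [0, 1, 0, 0]
  [0, 0, 1, 0]
  [0, 0, 0, 0]
  [0, 0, 0, 0]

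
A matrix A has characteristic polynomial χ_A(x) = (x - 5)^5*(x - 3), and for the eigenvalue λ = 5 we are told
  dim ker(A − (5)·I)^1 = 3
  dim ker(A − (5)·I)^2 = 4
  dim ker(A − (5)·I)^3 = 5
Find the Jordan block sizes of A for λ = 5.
Block sizes for λ = 5: [3, 1, 1]

From the dimensions of kernels of powers, the number of Jordan blocks of size at least j is d_j − d_{j−1} where d_j = dim ker(N^j) (with d_0 = 0). Computing the differences gives [3, 1, 1].
The number of blocks of size exactly k is (#blocks of size ≥ k) − (#blocks of size ≥ k + 1), so the partition is: 2 block(s) of size 1, 1 block(s) of size 3.
In nonincreasing order the block sizes are [3, 1, 1].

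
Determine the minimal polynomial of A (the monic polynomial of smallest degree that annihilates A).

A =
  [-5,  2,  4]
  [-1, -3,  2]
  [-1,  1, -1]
x^3 + 9*x^2 + 27*x + 27

The characteristic polynomial is χ_A(x) = (x + 3)^3, so the eigenvalues are known. The minimal polynomial is
  m_A(x) = Π_λ (x − λ)^{k_λ}
where k_λ is the size of the *largest* Jordan block for λ (equivalently, the smallest k with (A − λI)^k v = 0 for every generalised eigenvector v of λ).

  λ = -3: largest Jordan block has size 3, contributing (x + 3)^3

So m_A(x) = (x + 3)^3 = x^3 + 9*x^2 + 27*x + 27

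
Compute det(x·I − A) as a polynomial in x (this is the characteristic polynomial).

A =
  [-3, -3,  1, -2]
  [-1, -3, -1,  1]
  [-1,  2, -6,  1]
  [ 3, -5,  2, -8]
x^4 + 20*x^3 + 150*x^2 + 500*x + 625

Expanding det(x·I − A) (e.g. by cofactor expansion or by noting that A is similar to its Jordan form J, which has the same characteristic polynomial as A) gives
  χ_A(x) = x^4 + 20*x^3 + 150*x^2 + 500*x + 625
which factors as (x + 5)^4. The eigenvalues (with algebraic multiplicities) are λ = -5 with multiplicity 4.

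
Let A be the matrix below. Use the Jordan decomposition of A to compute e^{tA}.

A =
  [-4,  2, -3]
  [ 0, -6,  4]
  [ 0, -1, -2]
e^{tA} =
  [exp(-4*t), -t^2*exp(-4*t)/2 + 2*t*exp(-4*t), t^2*exp(-4*t) - 3*t*exp(-4*t)]
  [0, -2*t*exp(-4*t) + exp(-4*t), 4*t*exp(-4*t)]
  [0, -t*exp(-4*t), 2*t*exp(-4*t) + exp(-4*t)]

Strategy: write A = P · J · P⁻¹ where J is a Jordan canonical form, so e^{tA} = P · e^{tJ} · P⁻¹, and e^{tJ} can be computed block-by-block.

A has Jordan form
J =
  [-4,  1,  0]
  [ 0, -4,  1]
  [ 0,  0, -4]
(up to reordering of blocks).

Per-block formulas:
  For a 3×3 Jordan block J_3(-4): exp(t · J_3(-4)) = e^(-4t)·(I + t·N + (t^2/2)·N^2), where N is the 3×3 nilpotent shift.

After assembling e^{tJ} and conjugating by P, we get:

e^{tA} =
  [exp(-4*t), -t^2*exp(-4*t)/2 + 2*t*exp(-4*t), t^2*exp(-4*t) - 3*t*exp(-4*t)]
  [0, -2*t*exp(-4*t) + exp(-4*t), 4*t*exp(-4*t)]
  [0, -t*exp(-4*t), 2*t*exp(-4*t) + exp(-4*t)]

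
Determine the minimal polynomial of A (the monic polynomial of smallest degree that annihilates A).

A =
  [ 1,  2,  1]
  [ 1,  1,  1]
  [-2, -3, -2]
x^3

The characteristic polynomial is χ_A(x) = x^3, so the eigenvalues are known. The minimal polynomial is
  m_A(x) = Π_λ (x − λ)^{k_λ}
where k_λ is the size of the *largest* Jordan block for λ (equivalently, the smallest k with (A − λI)^k v = 0 for every generalised eigenvector v of λ).

  λ = 0: largest Jordan block has size 3, contributing (x − 0)^3

So m_A(x) = x^3 = x^3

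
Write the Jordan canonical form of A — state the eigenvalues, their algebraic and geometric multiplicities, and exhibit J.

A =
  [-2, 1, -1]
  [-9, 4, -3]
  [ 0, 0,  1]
J_2(1) ⊕ J_1(1)

The characteristic polynomial is
  det(x·I − A) = x^3 - 3*x^2 + 3*x - 1 = (x - 1)^3

Eigenvalues and multiplicities (the geometric multiplicity of λ is n − rank(A − λI), which equals the number of Jordan blocks for λ):
  λ = 1: algebraic multiplicity = 3, geometric multiplicity = 2

Determining the block sizes for each eigenvalue:
  λ = 1: 2 blocks summing to 3 forces exactly one block of size 2 and the rest size 1 → block sizes [2, 1]

Assembling the blocks gives a Jordan form
J =
  [1, 1, 0]
  [0, 1, 0]
  [0, 0, 1]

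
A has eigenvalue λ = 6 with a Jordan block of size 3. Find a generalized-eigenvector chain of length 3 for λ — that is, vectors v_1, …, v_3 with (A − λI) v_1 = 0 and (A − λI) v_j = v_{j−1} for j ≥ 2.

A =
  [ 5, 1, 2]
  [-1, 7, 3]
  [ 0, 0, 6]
A Jordan chain for λ = 6 of length 3:
v_1 = (1, 1, 0)ᵀ
v_2 = (2, 3, 0)ᵀ
v_3 = (0, 0, 1)ᵀ

Let N = A − (6)·I. We want v_3 with N^3 v_3 = 0 but N^2 v_3 ≠ 0; then v_{j-1} := N · v_j for j = 3, …, 2.

Pick v_3 = (0, 0, 1)ᵀ.
Then v_2 = N · v_3 = (2, 3, 0)ᵀ.
Then v_1 = N · v_2 = (1, 1, 0)ᵀ.

Sanity check: (A − (6)·I) v_1 = (0, 0, 0)ᵀ = 0. ✓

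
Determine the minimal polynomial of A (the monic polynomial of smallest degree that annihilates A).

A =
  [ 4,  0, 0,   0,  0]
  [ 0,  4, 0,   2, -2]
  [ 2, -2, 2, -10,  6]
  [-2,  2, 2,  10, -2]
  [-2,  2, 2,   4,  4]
x^2 - 10*x + 24

The characteristic polynomial is χ_A(x) = (x - 6)^2*(x - 4)^3, so the eigenvalues are known. The minimal polynomial is
  m_A(x) = Π_λ (x − λ)^{k_λ}
where k_λ is the size of the *largest* Jordan block for λ (equivalently, the smallest k with (A − λI)^k v = 0 for every generalised eigenvector v of λ).

  λ = 4: largest Jordan block has size 1, contributing (x − 4)
  λ = 6: largest Jordan block has size 1, contributing (x − 6)

So m_A(x) = (x - 6)*(x - 4) = x^2 - 10*x + 24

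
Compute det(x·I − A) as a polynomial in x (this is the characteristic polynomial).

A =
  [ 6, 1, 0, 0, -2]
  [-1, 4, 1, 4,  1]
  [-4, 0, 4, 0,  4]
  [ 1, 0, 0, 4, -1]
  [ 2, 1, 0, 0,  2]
x^5 - 20*x^4 + 160*x^3 - 640*x^2 + 1280*x - 1024

Expanding det(x·I − A) (e.g. by cofactor expansion or by noting that A is similar to its Jordan form J, which has the same characteristic polynomial as A) gives
  χ_A(x) = x^5 - 20*x^4 + 160*x^3 - 640*x^2 + 1280*x - 1024
which factors as (x - 4)^5. The eigenvalues (with algebraic multiplicities) are λ = 4 with multiplicity 5.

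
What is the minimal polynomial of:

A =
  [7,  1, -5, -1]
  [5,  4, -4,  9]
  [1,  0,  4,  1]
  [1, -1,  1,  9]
x^2 - 12*x + 36

The characteristic polynomial is χ_A(x) = (x - 6)^4, so the eigenvalues are known. The minimal polynomial is
  m_A(x) = Π_λ (x − λ)^{k_λ}
where k_λ is the size of the *largest* Jordan block for λ (equivalently, the smallest k with (A − λI)^k v = 0 for every generalised eigenvector v of λ).

  λ = 6: largest Jordan block has size 2, contributing (x − 6)^2

So m_A(x) = (x - 6)^2 = x^2 - 12*x + 36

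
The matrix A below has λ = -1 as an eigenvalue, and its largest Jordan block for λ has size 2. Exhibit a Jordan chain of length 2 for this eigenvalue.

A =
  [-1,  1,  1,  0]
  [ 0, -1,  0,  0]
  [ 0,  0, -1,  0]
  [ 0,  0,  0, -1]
A Jordan chain for λ = -1 of length 2:
v_1 = (1, 0, 0, 0)ᵀ
v_2 = (0, 1, 0, 0)ᵀ

Let N = A − (-1)·I. We want v_2 with N^2 v_2 = 0 but N^1 v_2 ≠ 0; then v_{j-1} := N · v_j for j = 2, …, 2.

Pick v_2 = (0, 1, 0, 0)ᵀ.
Then v_1 = N · v_2 = (1, 0, 0, 0)ᵀ.

Sanity check: (A − (-1)·I) v_1 = (0, 0, 0, 0)ᵀ = 0. ✓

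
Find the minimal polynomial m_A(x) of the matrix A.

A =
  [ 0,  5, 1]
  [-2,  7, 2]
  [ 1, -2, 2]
x^3 - 9*x^2 + 27*x - 27

The characteristic polynomial is χ_A(x) = (x - 3)^3, so the eigenvalues are known. The minimal polynomial is
  m_A(x) = Π_λ (x − λ)^{k_λ}
where k_λ is the size of the *largest* Jordan block for λ (equivalently, the smallest k with (A − λI)^k v = 0 for every generalised eigenvector v of λ).

  λ = 3: largest Jordan block has size 3, contributing (x − 3)^3

So m_A(x) = (x - 3)^3 = x^3 - 9*x^2 + 27*x - 27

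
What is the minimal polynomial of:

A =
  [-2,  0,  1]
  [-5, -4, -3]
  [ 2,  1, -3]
x^3 + 9*x^2 + 27*x + 27

The characteristic polynomial is χ_A(x) = (x + 3)^3, so the eigenvalues are known. The minimal polynomial is
  m_A(x) = Π_λ (x − λ)^{k_λ}
where k_λ is the size of the *largest* Jordan block for λ (equivalently, the smallest k with (A − λI)^k v = 0 for every generalised eigenvector v of λ).

  λ = -3: largest Jordan block has size 3, contributing (x + 3)^3

So m_A(x) = (x + 3)^3 = x^3 + 9*x^2 + 27*x + 27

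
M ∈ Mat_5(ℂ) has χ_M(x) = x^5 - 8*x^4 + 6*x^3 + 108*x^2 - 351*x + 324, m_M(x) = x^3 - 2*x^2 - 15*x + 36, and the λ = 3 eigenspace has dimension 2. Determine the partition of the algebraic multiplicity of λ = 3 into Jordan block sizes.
Block sizes for λ = 3: [2, 2]

Step 1 — from the characteristic polynomial, algebraic multiplicity of λ = 3 is 4. From dim ker(M − (3)·I) = 2, there are exactly 2 Jordan blocks for λ = 3.
Step 2 — from the minimal polynomial, the factor (x − 3)^2 tells us the largest block for λ = 3 has size 2.
Step 3 — with total size 4, 2 blocks, and largest block 2, the block sizes (in nonincreasing order) are [2, 2].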